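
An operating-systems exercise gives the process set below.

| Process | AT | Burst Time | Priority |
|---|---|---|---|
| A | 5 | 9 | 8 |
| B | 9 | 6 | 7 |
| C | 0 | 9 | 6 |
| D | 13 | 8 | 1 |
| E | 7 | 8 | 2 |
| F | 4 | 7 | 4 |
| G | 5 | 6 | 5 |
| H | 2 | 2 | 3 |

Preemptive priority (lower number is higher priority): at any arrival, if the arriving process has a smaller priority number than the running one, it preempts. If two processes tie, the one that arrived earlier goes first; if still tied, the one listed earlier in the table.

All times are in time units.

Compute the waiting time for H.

Schedule: | C 0-2 | H 2-4 | F 4-7 | E 7-13 | D 13-21 | E 21-23 | F 23-27 | G 27-33 | C 33-40 | B 40-46 | A 46-55 |
Completion: A=55  B=46  C=40  D=21  E=23  F=27  G=33  H=4
Waiting(H) = turnaround − burst = 2 − 2 = 0

0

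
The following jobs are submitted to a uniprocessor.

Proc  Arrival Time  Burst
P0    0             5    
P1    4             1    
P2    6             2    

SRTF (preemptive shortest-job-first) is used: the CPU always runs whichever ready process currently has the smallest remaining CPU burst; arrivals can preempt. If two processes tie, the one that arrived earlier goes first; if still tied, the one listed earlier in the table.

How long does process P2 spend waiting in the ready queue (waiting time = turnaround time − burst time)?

Schedule: | P0 0-5 | P1 5-6 | P2 6-8 |
Completion: P0=5  P1=6  P2=8
Turnaround (C−A): P0=5  P1=2  P2=2
Waiting(P2) = turnaround − burst = 2 − 2 = 0

0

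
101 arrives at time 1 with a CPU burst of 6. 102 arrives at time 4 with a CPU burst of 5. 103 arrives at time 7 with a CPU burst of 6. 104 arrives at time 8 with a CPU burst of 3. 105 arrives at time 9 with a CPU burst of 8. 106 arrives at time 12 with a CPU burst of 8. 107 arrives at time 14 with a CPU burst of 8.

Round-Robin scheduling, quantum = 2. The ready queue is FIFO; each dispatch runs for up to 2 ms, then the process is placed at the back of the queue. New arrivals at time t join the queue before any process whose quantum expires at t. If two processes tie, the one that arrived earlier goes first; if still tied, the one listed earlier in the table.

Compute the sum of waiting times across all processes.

Schedule: | idle 0-1 | 101 1-5 | 102 5-7 | 101 7-9 | 103 9-11 | 102 11-13 | 104 13-15 | 105 15-17 | 103 17-19 | 106 19-21 | 102 21-22 | 107 22-24 | 104 24-25 | 105 25-27 | 103 27-29 | 106 29-31 | 107 31-33 | 105 33-35 | 106 35-37 | 107 37-39 | 105 39-41 | 106 41-43 | 107 43-45 |
Completion: 101=9  102=22  103=29  104=25  105=41  106=43  107=45
Waiting = turnaround − burst: 101=2, 102=13, 103=16, 104=14, 105=24, 106=23, 107=23
Total waiting = 2 + 13 + 16 + 14 + 24 + 23 + 23 = 115

115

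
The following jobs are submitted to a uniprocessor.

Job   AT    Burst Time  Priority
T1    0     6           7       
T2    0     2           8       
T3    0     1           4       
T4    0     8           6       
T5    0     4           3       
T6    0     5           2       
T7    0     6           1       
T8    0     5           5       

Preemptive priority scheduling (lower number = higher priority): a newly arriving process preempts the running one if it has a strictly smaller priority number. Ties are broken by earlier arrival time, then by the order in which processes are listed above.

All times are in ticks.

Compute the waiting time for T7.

0

Schedule: | T7 0-6 | T6 6-11 | T5 11-15 | T3 15-16 | T8 16-21 | T4 21-29 | T1 29-35 | T2 35-37 |
Completion: T1=35  T2=37  T3=16  T4=29  T5=15  T6=11  T7=6  T8=21
Waiting(T7) = turnaround − burst = 6 − 6 = 0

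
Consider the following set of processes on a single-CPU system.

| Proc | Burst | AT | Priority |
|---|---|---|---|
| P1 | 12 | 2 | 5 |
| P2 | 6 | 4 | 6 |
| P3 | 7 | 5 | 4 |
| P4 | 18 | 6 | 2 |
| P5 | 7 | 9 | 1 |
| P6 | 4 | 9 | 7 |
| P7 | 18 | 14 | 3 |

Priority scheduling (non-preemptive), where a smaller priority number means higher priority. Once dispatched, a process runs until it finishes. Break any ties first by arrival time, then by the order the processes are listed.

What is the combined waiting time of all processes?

Gantt: | idle 0-2 | P1 2-14 | P5 14-21 | P4 21-39 | P7 39-57 | P3 57-64 | P2 64-70 | P6 70-74 |
Completion: P1=14  P2=70  P3=64  P4=39  P5=21  P6=74  P7=57
Turnaround (C−A): P1=12  P2=66  P3=59  P4=33  P5=12  P6=65  P7=43
Waiting = turnaround − burst: P1=0, P2=60, P3=52, P4=15, P5=5, P6=61, P7=25
Total waiting = 0 + 60 + 52 + 15 + 5 + 61 + 25 = 218

218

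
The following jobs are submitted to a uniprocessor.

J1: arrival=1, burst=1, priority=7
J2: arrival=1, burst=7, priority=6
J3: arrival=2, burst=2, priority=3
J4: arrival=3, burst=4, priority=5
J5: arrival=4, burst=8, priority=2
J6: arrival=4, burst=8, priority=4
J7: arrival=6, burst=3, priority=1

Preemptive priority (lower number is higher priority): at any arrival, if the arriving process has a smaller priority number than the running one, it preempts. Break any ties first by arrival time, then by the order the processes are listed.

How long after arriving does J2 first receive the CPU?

0

Schedule: | idle 0-1 | J2 1-2 | J3 2-4 | J5 4-6 | J7 6-9 | J5 9-15 | J6 15-23 | J4 23-27 | J2 27-33 | J1 33-34 |
Completion: J1=34  J2=33  J3=4  J4=27  J5=15  J6=23  J7=9
Turnaround (C−A): J1=33  J2=32  J3=2  J4=24  J5=11  J6=19  J7=3
Response(J2) = first start − arrival = 1 − 1 = 0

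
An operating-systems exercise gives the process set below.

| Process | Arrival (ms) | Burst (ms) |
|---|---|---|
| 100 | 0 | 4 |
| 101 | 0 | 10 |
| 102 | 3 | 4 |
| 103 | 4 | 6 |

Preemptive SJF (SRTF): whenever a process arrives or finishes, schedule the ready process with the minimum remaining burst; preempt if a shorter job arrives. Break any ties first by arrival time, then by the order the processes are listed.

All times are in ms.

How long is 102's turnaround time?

5

Schedule: | 100 0-4 | 102 4-8 | 103 8-14 | 101 14-24 |
Completion: 100=4  101=24  102=8  103=14
Turnaround (C−A): 100=4  101=24  102=5  103=10
Turnaround(102) = completion − arrival = 8 − 3 = 5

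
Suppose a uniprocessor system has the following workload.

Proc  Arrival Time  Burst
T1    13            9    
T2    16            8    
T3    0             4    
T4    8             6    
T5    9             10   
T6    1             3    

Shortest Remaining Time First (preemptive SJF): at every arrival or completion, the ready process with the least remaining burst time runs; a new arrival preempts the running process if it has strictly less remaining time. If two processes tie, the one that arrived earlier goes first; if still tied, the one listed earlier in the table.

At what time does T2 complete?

31

Timeline: | T3 0-4 | T6 4-7 | idle 7-8 | T4 8-14 | T1 14-23 | T2 23-31 | T5 31-41 |
Completion: T1=23  T2=31  T3=4  T4=14  T5=41  T6=7
Turnaround (C−A): T1=10  T2=15  T3=4  T4=6  T5=32  T6=6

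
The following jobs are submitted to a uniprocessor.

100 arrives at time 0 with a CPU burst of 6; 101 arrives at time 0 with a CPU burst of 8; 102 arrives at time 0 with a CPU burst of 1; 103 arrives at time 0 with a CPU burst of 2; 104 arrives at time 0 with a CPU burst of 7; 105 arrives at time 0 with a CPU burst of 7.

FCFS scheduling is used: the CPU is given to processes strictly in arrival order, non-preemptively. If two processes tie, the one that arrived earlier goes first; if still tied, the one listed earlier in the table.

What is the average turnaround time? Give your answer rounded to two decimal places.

Timeline: | 100 0-6 | 101 6-14 | 102 14-15 | 103 15-17 | 104 17-24 | 105 24-31 |
Completion: 100=6  101=14  102=15  103=17  104=24  105=31
Turnaround (C−A): 100=6  101=14  102=15  103=17  104=24  105=31
Turnaround times: 100=6, 101=14, 102=15, 103=17, 104=24, 105=31
Average turnaround = (6+14+15+17+24+31) / 6 = 107/6 = 17.83

17.83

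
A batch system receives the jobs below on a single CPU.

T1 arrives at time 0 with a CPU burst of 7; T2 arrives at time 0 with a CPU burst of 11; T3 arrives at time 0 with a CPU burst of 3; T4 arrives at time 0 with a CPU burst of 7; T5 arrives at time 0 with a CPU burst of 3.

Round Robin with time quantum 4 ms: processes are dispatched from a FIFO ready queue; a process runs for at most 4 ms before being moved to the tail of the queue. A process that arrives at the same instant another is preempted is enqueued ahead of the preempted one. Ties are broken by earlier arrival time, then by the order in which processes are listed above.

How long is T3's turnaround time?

11

Timeline: | T1 0-4 | T2 4-8 | T3 8-11 | T4 11-15 | T5 15-18 | T1 18-21 | T2 21-25 | T4 25-28 | T2 28-31 |
Completion: T1=21  T2=31  T3=11  T4=28  T5=18
Turnaround (C−A): T1=21  T2=31  T3=11  T4=28  T5=18
Turnaround(T3) = completion − arrival = 11 − 0 = 11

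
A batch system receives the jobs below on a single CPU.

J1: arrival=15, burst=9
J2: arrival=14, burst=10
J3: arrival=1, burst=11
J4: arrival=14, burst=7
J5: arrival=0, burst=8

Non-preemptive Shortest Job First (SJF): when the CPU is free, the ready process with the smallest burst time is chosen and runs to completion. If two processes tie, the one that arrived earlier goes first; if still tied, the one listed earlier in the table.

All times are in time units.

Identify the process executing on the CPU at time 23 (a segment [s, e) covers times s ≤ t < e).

Schedule: | J5 0-8 | J3 8-19 | J4 19-26 | J1 26-35 | J2 35-45 |
Completion: J1=35  J2=45  J3=19  J4=26  J5=8
Turnaround (C−A): J1=20  J2=31  J3=18  J4=12  J5=8

J4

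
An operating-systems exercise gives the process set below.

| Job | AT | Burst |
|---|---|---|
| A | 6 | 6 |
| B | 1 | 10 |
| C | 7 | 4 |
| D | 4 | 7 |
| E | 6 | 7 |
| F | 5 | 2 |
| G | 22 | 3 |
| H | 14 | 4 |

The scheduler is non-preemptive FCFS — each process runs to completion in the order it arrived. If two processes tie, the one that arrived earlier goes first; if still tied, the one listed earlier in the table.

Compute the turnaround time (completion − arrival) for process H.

Timeline: | idle 0-1 | B 1-11 | D 11-18 | F 18-20 | A 20-26 | E 26-33 | C 33-37 | H 37-41 | G 41-44 |
Completion: A=26  B=11  C=37  D=18  E=33  F=20  G=44  H=41
Turnaround(H) = completion − arrival = 41 − 14 = 27

27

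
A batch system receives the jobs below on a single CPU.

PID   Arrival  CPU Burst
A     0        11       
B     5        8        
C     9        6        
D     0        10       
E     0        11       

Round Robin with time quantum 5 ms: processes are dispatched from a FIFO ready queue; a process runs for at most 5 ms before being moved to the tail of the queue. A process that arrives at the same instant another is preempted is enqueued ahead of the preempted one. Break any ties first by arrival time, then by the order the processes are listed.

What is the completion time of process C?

45

Gantt: | A 0-5 | D 5-10 | E 10-15 | B 15-20 | A 20-25 | C 25-30 | D 30-35 | E 35-40 | B 40-43 | A 43-44 | C 44-45 | E 45-46 |
Completion: A=44  B=43  C=45  D=35  E=46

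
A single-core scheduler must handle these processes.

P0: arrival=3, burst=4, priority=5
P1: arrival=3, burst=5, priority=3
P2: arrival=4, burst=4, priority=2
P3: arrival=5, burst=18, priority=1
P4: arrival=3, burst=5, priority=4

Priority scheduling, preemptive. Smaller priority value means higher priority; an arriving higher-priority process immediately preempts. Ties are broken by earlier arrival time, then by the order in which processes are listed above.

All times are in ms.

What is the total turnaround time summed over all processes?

Schedule: | idle 0-3 | P1 3-4 | P2 4-5 | P3 5-23 | P2 23-26 | P1 26-30 | P4 30-35 | P0 35-39 |
Completion: P0=39  P1=30  P2=26  P3=23  P4=35
Turnaround = completion − arrival: P0=36, P1=27, P2=22, P3=18, P4=32
Total turnaround = 36 + 27 + 22 + 18 + 32 = 135

135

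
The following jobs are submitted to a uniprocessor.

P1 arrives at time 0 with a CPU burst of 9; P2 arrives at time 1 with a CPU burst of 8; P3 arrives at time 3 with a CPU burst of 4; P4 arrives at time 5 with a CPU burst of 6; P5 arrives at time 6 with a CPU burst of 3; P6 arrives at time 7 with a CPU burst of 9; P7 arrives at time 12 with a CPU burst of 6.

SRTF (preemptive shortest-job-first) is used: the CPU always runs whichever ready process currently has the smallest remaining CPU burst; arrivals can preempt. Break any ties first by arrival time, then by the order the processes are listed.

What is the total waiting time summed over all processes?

Gantt: | P1 0-3 | P3 3-7 | P5 7-10 | P1 10-16 | P4 16-22 | P7 22-28 | P2 28-36 | P6 36-45 |
Completion: P1=16  P2=36  P3=7  P4=22  P5=10  P6=45  P7=28
Turnaround (C−A): P1=16  P2=35  P3=4  P4=17  P5=4  P6=38  P7=16
Waiting = turnaround − burst: P1=7, P2=27, P3=0, P4=11, P5=1, P6=29, P7=10
Total waiting = 7 + 27 + 0 + 11 + 1 + 29 + 10 = 85

85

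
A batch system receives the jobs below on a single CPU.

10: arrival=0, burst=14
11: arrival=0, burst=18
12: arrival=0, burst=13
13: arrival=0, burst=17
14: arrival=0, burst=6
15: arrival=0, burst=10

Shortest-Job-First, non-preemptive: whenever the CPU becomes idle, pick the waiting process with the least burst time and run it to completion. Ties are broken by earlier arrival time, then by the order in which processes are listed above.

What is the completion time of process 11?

78

Schedule: | 14 0-6 | 15 6-16 | 12 16-29 | 10 29-43 | 13 43-60 | 11 60-78 |
Completion: 10=43  11=78  12=29  13=60  14=6  15=16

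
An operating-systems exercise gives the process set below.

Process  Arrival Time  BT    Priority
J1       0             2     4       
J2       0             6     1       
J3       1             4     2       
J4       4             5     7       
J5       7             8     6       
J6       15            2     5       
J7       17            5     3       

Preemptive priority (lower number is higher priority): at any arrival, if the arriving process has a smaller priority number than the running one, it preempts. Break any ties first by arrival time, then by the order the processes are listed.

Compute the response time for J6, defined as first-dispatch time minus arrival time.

Gantt: | J2 0-6 | J3 6-10 | J1 10-12 | J5 12-15 | J6 15-17 | J7 17-22 | J5 22-27 | J4 27-32 |
Completion: J1=12  J2=6  J3=10  J4=32  J5=27  J6=17  J7=22
Response(J6) = first start − arrival = 15 − 15 = 0

0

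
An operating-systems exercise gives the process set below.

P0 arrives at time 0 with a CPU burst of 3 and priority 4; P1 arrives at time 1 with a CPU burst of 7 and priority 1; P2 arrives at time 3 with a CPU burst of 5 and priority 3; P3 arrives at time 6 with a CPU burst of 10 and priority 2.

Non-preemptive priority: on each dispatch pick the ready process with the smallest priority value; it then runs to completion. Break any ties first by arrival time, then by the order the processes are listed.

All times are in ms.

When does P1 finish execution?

10

Timeline: | P0 0-3 | P1 3-10 | P3 10-20 | P2 20-25 |
Completion: P0=3  P1=10  P2=25  P3=20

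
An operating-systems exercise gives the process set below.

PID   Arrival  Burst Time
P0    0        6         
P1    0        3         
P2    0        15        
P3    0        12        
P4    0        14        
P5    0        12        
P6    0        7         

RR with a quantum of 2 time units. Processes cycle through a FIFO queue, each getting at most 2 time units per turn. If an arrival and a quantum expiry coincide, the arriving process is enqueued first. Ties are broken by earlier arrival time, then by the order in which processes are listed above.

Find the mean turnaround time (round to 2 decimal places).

Timeline: | P0 0-2 | P1 2-4 | P2 4-6 | P3 6-8 | P4 8-10 | P5 10-12 | P6 12-14 | P0 14-16 | P1 16-17 | P2 17-19 | P3 19-21 | P4 21-23 | P5 23-25 | P6 25-27 | P0 27-29 | P2 29-31 | P3 31-33 | P4 33-35 | P5 35-37 | P6 37-39 | P2 39-41 | P3 41-43 | P4 43-45 | P5 45-47 | P6 47-48 | P2 48-50 | P3 50-52 | P4 52-54 | P5 54-56 | P2 56-58 | P3 58-60 | P4 60-62 | P5 62-64 | P2 64-66 | P4 66-68 | P2 68-69 |
Completion: P0=29  P1=17  P2=69  P3=60  P4=68  P5=64  P6=48
Turnaround (C−A): P0=29  P1=17  P2=69  P3=60  P4=68  P5=64  P6=48
Turnaround times: P0=29, P1=17, P2=69, P3=60, P4=68, P5=64, P6=48
Average turnaround = (29+17+69+60+68+64+48) / 7 = 355/7 = 50.71

50.71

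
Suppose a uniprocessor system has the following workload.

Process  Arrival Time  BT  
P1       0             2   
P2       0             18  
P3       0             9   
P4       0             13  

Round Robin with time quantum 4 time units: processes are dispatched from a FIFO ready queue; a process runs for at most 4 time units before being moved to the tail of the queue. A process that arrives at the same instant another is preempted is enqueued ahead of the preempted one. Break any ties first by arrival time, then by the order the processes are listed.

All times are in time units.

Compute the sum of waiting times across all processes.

73

Schedule: | P1 0-2 | P2 2-6 | P3 6-10 | P4 10-14 | P2 14-18 | P3 18-22 | P4 22-26 | P2 26-30 | P3 30-31 | P4 31-35 | P2 35-39 | P4 39-40 | P2 40-42 |
Completion: P1=2  P2=42  P3=31  P4=40
Turnaround (C−A): P1=2  P2=42  P3=31  P4=40
Waiting = turnaround − burst: P1=0, P2=24, P3=22, P4=27
Total waiting = 0 + 24 + 22 + 27 = 73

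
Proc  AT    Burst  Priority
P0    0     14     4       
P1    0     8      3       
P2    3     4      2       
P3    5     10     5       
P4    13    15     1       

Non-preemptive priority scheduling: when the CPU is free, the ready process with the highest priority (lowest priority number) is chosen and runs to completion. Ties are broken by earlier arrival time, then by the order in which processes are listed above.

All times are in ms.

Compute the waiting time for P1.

Schedule: | P1 0-8 | P2 8-12 | P0 12-26 | P4 26-41 | P3 41-51 |
Completion: P0=26  P1=8  P2=12  P3=51  P4=41
Turnaround (C−A): P0=26  P1=8  P2=9  P3=46  P4=28
Waiting(P1) = turnaround − burst = 8 − 8 = 0

0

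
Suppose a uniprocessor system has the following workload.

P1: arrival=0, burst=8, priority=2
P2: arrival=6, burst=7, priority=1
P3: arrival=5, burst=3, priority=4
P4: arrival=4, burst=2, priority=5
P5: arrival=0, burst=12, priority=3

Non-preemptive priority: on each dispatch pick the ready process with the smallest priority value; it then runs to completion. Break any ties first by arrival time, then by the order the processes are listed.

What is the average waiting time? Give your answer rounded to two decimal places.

Schedule: | P1 0-8 | P2 8-15 | P5 15-27 | P3 27-30 | P4 30-32 |
Completion: P1=8  P2=15  P3=30  P4=32  P5=27
Waiting times: P1=0, P2=2, P3=22, P4=26, P5=15
Average waiting = (0+2+22+26+15) / 5 = 65/5 = 13.00

13.00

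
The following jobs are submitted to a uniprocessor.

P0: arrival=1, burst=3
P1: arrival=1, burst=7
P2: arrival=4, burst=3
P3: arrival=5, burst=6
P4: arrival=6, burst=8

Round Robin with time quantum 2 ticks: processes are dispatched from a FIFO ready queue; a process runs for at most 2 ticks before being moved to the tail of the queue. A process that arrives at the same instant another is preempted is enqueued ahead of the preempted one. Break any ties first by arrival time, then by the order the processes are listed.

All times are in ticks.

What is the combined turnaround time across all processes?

79

Schedule: | idle 0-1 | P0 1-3 | P1 3-5 | P0 5-6 | P2 6-8 | P3 8-10 | P1 10-12 | P4 12-14 | P2 14-15 | P3 15-17 | P1 17-19 | P4 19-21 | P3 21-23 | P1 23-24 | P4 24-28 |
Completion: P0=6  P1=24  P2=15  P3=23  P4=28
Turnaround = completion − arrival: P0=5, P1=23, P2=11, P3=18, P4=22
Total turnaround = 5 + 23 + 11 + 18 + 22 = 79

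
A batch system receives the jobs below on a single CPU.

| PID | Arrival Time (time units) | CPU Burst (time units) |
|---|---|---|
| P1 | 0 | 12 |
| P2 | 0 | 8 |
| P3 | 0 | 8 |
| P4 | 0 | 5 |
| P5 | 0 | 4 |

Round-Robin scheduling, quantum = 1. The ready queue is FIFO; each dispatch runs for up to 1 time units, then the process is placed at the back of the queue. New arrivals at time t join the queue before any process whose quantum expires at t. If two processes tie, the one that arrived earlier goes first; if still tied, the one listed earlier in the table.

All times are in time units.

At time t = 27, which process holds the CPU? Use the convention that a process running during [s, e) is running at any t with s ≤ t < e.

Gantt: | P1 0-1 | P2 1-2 | P3 2-3 | P4 3-4 | P5 4-5 | P1 5-6 | P2 6-7 | P3 7-8 | P4 8-9 | P5 9-10 | P1 10-11 | P2 11-12 | P3 12-13 | P4 13-14 | P5 14-15 | P1 15-16 | P2 16-17 | P3 17-18 | P4 18-19 | P5 19-20 | P1 20-21 | P2 21-22 | P3 22-23 | P4 23-24 | P1 24-25 | P2 25-26 | P3 26-27 | P1 27-28 | P2 28-29 | P3 29-30 | P1 30-31 | P2 31-32 | P3 32-33 | P1 33-37 |
Completion: P1=37  P2=32  P3=33  P4=24  P5=20
Turnaround (C−A): P1=37  P2=32  P3=33  P4=24  P5=20

P1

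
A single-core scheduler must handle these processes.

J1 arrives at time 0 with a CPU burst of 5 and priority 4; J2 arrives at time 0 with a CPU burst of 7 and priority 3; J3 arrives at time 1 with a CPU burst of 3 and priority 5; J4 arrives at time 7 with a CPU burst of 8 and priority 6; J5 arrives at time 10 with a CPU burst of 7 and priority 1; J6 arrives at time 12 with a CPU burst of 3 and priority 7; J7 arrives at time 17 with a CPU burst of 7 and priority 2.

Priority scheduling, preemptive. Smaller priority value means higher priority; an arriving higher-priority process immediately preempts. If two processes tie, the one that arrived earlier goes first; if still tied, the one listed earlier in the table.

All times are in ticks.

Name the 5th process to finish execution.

J3

Gantt: | J2 0-7 | J1 7-10 | J5 10-17 | J7 17-24 | J1 24-26 | J3 26-29 | J4 29-37 | J6 37-40 |
Completion: J1=26  J2=7  J3=29  J4=37  J5=17  J6=40  J7=24
Turnaround (C−A): J1=26  J2=7  J3=28  J4=30  J5=7  J6=28  J7=7
Finish order: J2 → J5 → J7 → J1 → J3 → J4 → J6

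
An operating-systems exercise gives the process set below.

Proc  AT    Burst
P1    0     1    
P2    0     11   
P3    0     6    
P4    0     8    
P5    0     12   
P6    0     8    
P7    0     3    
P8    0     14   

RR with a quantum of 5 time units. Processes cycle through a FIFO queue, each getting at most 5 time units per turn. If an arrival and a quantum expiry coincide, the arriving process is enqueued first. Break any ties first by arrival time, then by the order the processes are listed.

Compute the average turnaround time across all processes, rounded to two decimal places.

Gantt: | P1 0-1 | P2 1-6 | P3 6-11 | P4 11-16 | P5 16-21 | P6 21-26 | P7 26-29 | P8 29-34 | P2 34-39 | P3 39-40 | P4 40-43 | P5 43-48 | P6 48-51 | P8 51-56 | P2 56-57 | P5 57-59 | P8 59-63 |
Completion: P1=1  P2=57  P3=40  P4=43  P5=59  P6=51  P7=29  P8=63
Turnaround (C−A): P1=1  P2=57  P3=40  P4=43  P5=59  P6=51  P7=29  P8=63
Turnaround times: P1=1, P2=57, P3=40, P4=43, P5=59, P6=51, P7=29, P8=63
Average turnaround = (1+57+40+43+59+51+29+63) / 8 = 343/8 = 42.88

42.88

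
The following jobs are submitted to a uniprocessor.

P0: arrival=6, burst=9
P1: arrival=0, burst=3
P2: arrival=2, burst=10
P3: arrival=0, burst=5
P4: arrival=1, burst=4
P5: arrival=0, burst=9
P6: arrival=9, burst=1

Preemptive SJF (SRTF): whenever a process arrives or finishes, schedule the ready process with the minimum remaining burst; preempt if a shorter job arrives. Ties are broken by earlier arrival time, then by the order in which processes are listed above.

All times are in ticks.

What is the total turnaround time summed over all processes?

109

Timeline: | P1 0-3 | P4 3-7 | P3 7-9 | P6 9-10 | P3 10-13 | P5 13-22 | P0 22-31 | P2 31-41 |
Completion: P0=31  P1=3  P2=41  P3=13  P4=7  P5=22  P6=10
Turnaround (C−A): P0=25  P1=3  P2=39  P3=13  P4=6  P5=22  P6=1
Turnaround = completion − arrival: P0=25, P1=3, P2=39, P3=13, P4=6, P5=22, P6=1
Total turnaround = 25 + 3 + 39 + 13 + 6 + 22 + 1 = 109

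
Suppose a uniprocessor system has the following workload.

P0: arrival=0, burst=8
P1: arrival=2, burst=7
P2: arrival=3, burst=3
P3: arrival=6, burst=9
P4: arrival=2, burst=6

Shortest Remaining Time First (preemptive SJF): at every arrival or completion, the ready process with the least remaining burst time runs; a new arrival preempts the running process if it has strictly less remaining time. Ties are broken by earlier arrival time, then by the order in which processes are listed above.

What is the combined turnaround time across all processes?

Timeline: | P0 0-3 | P2 3-6 | P0 6-11 | P4 11-17 | P1 17-24 | P3 24-33 |
Completion: P0=11  P1=24  P2=6  P3=33  P4=17
Turnaround = completion − arrival: P0=11, P1=22, P2=3, P3=27, P4=15
Total turnaround = 11 + 22 + 3 + 27 + 15 = 78

78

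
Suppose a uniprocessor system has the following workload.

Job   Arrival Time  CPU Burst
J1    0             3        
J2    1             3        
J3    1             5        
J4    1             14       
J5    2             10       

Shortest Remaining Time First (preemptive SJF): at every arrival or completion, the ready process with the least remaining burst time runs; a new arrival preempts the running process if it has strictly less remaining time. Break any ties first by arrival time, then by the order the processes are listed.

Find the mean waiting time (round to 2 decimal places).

Schedule: | J1 0-3 | J2 3-6 | J3 6-11 | J5 11-21 | J4 21-35 |
Completion: J1=3  J2=6  J3=11  J4=35  J5=21
Waiting times: J1=0, J2=2, J3=5, J4=20, J5=9
Average waiting = (0+2+5+20+9) / 5 = 36/5 = 7.20

7.20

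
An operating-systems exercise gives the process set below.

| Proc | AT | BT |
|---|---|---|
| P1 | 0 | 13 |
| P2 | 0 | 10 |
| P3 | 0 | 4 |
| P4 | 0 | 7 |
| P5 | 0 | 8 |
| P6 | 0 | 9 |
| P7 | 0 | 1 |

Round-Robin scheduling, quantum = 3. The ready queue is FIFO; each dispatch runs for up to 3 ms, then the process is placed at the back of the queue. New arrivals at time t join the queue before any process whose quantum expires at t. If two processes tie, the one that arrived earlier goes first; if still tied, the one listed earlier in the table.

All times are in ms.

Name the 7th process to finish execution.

Timeline: | P1 0-3 | P2 3-6 | P3 6-9 | P4 9-12 | P5 12-15 | P6 15-18 | P7 18-19 | P1 19-22 | P2 22-25 | P3 25-26 | P4 26-29 | P5 29-32 | P6 32-35 | P1 35-38 | P2 38-41 | P4 41-42 | P5 42-44 | P6 44-47 | P1 47-50 | P2 50-51 | P1 51-52 |
Completion: P1=52  P2=51  P3=26  P4=42  P5=44  P6=47  P7=19
Turnaround (C−A): P1=52  P2=51  P3=26  P4=42  P5=44  P6=47  P7=19
Finish order: P7 → P3 → P4 → P5 → P6 → P2 → P1

P1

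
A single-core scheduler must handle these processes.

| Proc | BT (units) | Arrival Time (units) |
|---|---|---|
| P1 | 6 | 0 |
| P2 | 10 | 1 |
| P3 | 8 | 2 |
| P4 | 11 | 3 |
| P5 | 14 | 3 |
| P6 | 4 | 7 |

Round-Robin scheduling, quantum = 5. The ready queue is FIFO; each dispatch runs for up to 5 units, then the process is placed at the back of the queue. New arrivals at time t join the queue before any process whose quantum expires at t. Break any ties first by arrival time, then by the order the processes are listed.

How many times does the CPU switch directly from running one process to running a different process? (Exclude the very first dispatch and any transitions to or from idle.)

Schedule: | P1 0-5 | P2 5-10 | P3 10-15 | P4 15-20 | P5 20-25 | P1 25-26 | P6 26-30 | P2 30-35 | P3 35-38 | P4 38-43 | P5 43-48 | P4 48-49 | P5 49-53 |
Completion: P1=26  P2=35  P3=38  P4=49  P5=53  P6=30

12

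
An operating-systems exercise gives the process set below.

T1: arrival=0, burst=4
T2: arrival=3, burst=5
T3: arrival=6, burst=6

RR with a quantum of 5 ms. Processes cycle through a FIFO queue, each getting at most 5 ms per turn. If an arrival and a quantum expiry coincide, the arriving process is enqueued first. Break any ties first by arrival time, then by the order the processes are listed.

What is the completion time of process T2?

9

Schedule: | T1 0-4 | T2 4-9 | T3 9-15 |
Completion: T1=4  T2=9  T3=15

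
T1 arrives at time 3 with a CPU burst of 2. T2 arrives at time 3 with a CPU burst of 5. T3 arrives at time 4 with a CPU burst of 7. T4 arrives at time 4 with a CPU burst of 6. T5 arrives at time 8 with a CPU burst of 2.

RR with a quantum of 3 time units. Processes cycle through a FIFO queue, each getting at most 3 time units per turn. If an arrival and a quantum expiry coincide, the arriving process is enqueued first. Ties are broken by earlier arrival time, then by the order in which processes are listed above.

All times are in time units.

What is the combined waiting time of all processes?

44

Timeline: | idle 0-3 | T1 3-5 | T2 5-8 | T3 8-11 | T4 11-14 | T5 14-16 | T2 16-18 | T3 18-21 | T4 21-24 | T3 24-25 |
Completion: T1=5  T2=18  T3=25  T4=24  T5=16
Waiting = turnaround − burst: T1=0, T2=10, T3=14, T4=14, T5=6
Total waiting = 0 + 10 + 14 + 14 + 6 = 44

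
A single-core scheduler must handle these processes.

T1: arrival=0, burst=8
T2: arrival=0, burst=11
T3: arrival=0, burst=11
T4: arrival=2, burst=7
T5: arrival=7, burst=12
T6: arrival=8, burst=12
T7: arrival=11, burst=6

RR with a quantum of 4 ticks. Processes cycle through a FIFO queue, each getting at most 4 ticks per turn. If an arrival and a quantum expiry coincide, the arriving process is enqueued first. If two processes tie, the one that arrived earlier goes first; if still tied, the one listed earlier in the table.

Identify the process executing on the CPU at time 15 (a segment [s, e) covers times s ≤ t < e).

T4

Gantt: | T1 0-4 | T2 4-8 | T3 8-12 | T4 12-16 | T1 16-20 | T5 20-24 | T6 24-28 | T2 28-32 | T7 32-36 | T3 36-40 | T4 40-43 | T5 43-47 | T6 47-51 | T2 51-54 | T7 54-56 | T3 56-59 | T5 59-63 | T6 63-67 |
Completion: T1=20  T2=54  T3=59  T4=43  T5=63  T6=67  T7=56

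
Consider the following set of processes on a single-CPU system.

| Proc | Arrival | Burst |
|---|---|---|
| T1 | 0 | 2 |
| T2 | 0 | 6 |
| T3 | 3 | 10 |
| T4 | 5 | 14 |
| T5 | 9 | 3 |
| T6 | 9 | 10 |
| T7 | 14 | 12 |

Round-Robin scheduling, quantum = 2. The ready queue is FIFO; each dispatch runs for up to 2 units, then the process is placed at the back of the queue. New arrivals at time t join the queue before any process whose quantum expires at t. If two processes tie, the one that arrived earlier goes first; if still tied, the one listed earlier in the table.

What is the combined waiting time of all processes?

Gantt: | T1 0-2 | T2 2-4 | T3 4-6 | T2 6-8 | T4 8-10 | T3 10-12 | T2 12-14 | T5 14-16 | T6 16-18 | T4 18-20 | T3 20-22 | T7 22-24 | T5 24-25 | T6 25-27 | T4 27-29 | T3 29-31 | T7 31-33 | T6 33-35 | T4 35-37 | T3 37-39 | T7 39-41 | T6 41-43 | T4 43-45 | T7 45-47 | T6 47-49 | T4 49-51 | T7 51-53 | T4 53-55 | T7 55-57 |
Completion: T1=2  T2=14  T3=39  T4=55  T5=25  T6=49  T7=57
Turnaround (C−A): T1=2  T2=14  T3=36  T4=50  T5=16  T6=40  T7=43
Waiting = turnaround − burst: T1=0, T2=8, T3=26, T4=36, T5=13, T6=30, T7=31
Total waiting = 0 + 8 + 26 + 36 + 13 + 30 + 31 = 144

144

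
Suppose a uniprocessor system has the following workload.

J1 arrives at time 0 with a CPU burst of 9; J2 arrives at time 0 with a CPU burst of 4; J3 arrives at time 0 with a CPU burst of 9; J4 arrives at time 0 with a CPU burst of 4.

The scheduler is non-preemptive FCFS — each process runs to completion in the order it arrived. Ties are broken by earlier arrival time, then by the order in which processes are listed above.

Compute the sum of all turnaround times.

Timeline: | J1 0-9 | J2 9-13 | J3 13-22 | J4 22-26 |
Completion: J1=9  J2=13  J3=22  J4=26
Turnaround (C−A): J1=9  J2=13  J3=22  J4=26
Turnaround = completion − arrival: J1=9, J2=13, J3=22, J4=26
Total turnaround = 9 + 13 + 22 + 26 = 70

70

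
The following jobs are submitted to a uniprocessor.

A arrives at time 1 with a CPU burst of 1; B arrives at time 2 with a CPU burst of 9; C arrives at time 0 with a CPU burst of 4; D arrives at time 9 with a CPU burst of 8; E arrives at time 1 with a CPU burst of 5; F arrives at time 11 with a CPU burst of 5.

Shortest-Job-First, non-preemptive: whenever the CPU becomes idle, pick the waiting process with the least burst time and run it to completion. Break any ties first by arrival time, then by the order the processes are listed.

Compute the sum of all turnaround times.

68

Schedule: | C 0-4 | A 4-5 | E 5-10 | D 10-18 | F 18-23 | B 23-32 |
Completion: A=5  B=32  C=4  D=18  E=10  F=23
Turnaround (C−A): A=4  B=30  C=4  D=9  E=9  F=12
Turnaround = completion − arrival: A=4, B=30, C=4, D=9, E=9, F=12
Total turnaround = 4 + 30 + 4 + 9 + 9 + 12 = 68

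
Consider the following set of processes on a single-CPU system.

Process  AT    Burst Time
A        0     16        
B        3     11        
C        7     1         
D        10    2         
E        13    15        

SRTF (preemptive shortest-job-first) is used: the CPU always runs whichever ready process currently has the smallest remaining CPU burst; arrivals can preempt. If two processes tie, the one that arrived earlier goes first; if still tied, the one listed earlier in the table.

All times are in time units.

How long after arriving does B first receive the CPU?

Schedule: | A 0-3 | B 3-7 | C 7-8 | B 8-10 | D 10-12 | B 12-17 | A 17-30 | E 30-45 |
Completion: A=30  B=17  C=8  D=12  E=45
Response(B) = first start − arrival = 3 − 3 = 0

0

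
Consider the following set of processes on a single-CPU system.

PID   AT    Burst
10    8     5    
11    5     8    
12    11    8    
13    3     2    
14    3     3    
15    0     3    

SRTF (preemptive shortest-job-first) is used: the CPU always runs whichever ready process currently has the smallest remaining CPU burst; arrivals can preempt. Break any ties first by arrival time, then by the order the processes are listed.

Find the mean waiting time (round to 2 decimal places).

Gantt: | 15 0-3 | 13 3-5 | 14 5-8 | 10 8-13 | 11 13-21 | 12 21-29 |
Completion: 10=13  11=21  12=29  13=5  14=8  15=3
Turnaround (C−A): 10=5  11=16  12=18  13=2  14=5  15=3
Waiting times: 10=0, 11=8, 12=10, 13=0, 14=2, 15=0
Average waiting = (0+8+10+0+2+0) / 6 = 20/6 = 3.33

3.33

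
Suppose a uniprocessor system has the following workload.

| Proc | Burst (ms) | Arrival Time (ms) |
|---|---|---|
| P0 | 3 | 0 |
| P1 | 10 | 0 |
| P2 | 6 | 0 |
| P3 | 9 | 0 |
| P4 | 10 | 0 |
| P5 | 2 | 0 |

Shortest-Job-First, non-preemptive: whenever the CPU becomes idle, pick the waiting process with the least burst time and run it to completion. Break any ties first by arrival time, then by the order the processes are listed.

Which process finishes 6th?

Schedule: | P5 0-2 | P0 2-5 | P2 5-11 | P3 11-20 | P1 20-30 | P4 30-40 |
Completion: P0=5  P1=30  P2=11  P3=20  P4=40  P5=2
Turnaround (C−A): P0=5  P1=30  P2=11  P3=20  P4=40  P5=2
Finish order: P5 → P0 → P2 → P3 → P1 → P4

P4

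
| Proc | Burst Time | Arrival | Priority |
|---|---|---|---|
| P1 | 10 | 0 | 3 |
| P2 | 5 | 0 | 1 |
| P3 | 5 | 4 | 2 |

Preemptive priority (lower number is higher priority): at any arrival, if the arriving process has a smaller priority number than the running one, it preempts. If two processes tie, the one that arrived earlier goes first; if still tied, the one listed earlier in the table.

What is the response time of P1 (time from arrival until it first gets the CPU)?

Gantt: | P2 0-5 | P3 5-10 | P1 10-20 |
Completion: P1=20  P2=5  P3=10
Response(P1) = first start − arrival = 10 − 0 = 10

10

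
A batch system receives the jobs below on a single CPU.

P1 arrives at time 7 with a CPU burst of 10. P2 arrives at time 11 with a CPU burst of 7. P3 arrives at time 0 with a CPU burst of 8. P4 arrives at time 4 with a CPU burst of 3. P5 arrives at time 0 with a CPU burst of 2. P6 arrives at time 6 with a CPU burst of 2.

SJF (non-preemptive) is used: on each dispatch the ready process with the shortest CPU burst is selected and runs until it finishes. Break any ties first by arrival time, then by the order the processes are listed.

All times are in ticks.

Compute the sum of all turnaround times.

Timeline: | P5 0-2 | P3 2-10 | P6 10-12 | P4 12-15 | P2 15-22 | P1 22-32 |
Completion: P1=32  P2=22  P3=10  P4=15  P5=2  P6=12
Turnaround (C−A): P1=25  P2=11  P3=10  P4=11  P5=2  P6=6
Turnaround = completion − arrival: P1=25, P2=11, P3=10, P4=11, P5=2, P6=6
Total turnaround = 25 + 11 + 10 + 11 + 2 + 6 = 65

65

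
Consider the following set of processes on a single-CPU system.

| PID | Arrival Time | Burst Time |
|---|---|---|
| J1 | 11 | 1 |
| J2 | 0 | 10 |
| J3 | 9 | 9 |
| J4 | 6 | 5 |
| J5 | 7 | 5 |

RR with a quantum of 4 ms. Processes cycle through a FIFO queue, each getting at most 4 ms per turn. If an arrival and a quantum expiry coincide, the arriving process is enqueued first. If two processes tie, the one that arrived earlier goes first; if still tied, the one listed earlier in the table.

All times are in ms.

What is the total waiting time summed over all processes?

Schedule: | J2 0-8 | J4 8-12 | J5 12-16 | J2 16-18 | J3 18-22 | J1 22-23 | J4 23-24 | J5 24-25 | J3 25-30 |
Completion: J1=23  J2=18  J3=30  J4=24  J5=25
Turnaround (C−A): J1=12  J2=18  J3=21  J4=18  J5=18
Waiting = turnaround − burst: J1=11, J2=8, J3=12, J4=13, J5=13
Total waiting = 11 + 8 + 12 + 13 + 13 = 57

57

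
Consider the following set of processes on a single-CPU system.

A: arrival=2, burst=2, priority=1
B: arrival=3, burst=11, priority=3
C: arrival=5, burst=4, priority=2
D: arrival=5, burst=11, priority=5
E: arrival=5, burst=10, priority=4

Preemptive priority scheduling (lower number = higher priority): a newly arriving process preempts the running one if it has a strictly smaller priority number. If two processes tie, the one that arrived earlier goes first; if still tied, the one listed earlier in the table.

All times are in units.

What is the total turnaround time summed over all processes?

81

Timeline: | idle 0-2 | A 2-4 | B 4-5 | C 5-9 | B 9-19 | E 19-29 | D 29-40 |
Completion: A=4  B=19  C=9  D=40  E=29
Turnaround (C−A): A=2  B=16  C=4  D=35  E=24
Turnaround = completion − arrival: A=2, B=16, C=4, D=35, E=24
Total turnaround = 2 + 16 + 4 + 35 + 24 = 81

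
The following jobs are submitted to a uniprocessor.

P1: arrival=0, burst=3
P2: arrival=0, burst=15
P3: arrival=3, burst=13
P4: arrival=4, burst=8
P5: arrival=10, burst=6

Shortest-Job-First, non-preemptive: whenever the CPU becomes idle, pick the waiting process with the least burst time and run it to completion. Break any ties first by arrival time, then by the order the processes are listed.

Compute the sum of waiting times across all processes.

54

Gantt: | P1 0-3 | P3 3-16 | P5 16-22 | P4 22-30 | P2 30-45 |
Completion: P1=3  P2=45  P3=16  P4=30  P5=22
Waiting = turnaround − burst: P1=0, P2=30, P3=0, P4=18, P5=6
Total waiting = 0 + 30 + 0 + 18 + 6 = 54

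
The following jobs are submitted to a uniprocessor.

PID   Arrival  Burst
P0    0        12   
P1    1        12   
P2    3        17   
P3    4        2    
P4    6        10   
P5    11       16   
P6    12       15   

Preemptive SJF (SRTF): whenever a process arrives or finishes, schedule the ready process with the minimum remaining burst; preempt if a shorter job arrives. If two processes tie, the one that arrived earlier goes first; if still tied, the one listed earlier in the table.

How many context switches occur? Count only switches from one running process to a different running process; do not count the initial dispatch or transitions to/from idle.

Schedule: | P0 0-4 | P3 4-6 | P0 6-14 | P4 14-24 | P1 24-36 | P6 36-51 | P5 51-67 | P2 67-84 |
Completion: P0=14  P1=36  P2=84  P3=6  P4=24  P5=67  P6=51
Turnaround (C−A): P0=14  P1=35  P2=81  P3=2  P4=18  P5=56  P6=39

7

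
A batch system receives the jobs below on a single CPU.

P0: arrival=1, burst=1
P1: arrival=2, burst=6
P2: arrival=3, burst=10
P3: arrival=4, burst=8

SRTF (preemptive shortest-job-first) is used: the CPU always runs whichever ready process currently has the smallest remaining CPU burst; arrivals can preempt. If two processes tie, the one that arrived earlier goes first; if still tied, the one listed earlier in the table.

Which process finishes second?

Timeline: | idle 0-1 | P0 1-2 | P1 2-8 | P3 8-16 | P2 16-26 |
Completion: P0=2  P1=8  P2=26  P3=16
Turnaround (C−A): P0=1  P1=6  P2=23  P3=12
Finish order: P0 → P1 → P3 → P2

P1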